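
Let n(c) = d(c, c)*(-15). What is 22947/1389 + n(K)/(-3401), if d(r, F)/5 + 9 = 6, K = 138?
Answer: 25910074/1574663 ≈ 16.454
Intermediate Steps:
d(r, F) = -15 (d(r, F) = -45 + 5*6 = -45 + 30 = -15)
n(c) = 225 (n(c) = -15*(-15) = 225)
22947/1389 + n(K)/(-3401) = 22947/1389 + 225/(-3401) = 22947*(1/1389) + 225*(-1/3401) = 7649/463 - 225/3401 = 25910074/1574663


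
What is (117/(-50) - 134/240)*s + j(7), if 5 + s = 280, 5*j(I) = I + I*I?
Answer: -94301/120 ≈ -785.84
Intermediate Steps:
j(I) = I/5 + I²/5 (j(I) = (I + I*I)/5 = (I + I²)/5 = I/5 + I²/5)
s = 275 (s = -5 + 280 = 275)
(117/(-50) - 134/240)*s + j(7) = (117/(-50) - 134/240)*275 + (⅕)*7*(1 + 7) = (117*(-1/50) - 134*1/240)*275 + (⅕)*7*8 = (-117/50 - 67/120)*275 + 56/5 = -1739/600*275 + 56/5 = -19129/24 + 56/5 = -94301/120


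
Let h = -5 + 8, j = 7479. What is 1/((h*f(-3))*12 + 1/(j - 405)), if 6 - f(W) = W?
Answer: 7074/2291977 ≈ 0.0030864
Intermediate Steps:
f(W) = 6 - W
h = 3
1/((h*f(-3))*12 + 1/(j - 405)) = 1/((3*(6 - 1*(-3)))*12 + 1/(7479 - 405)) = 1/((3*(6 + 3))*12 + 1/7074) = 1/((3*9)*12 + 1/7074) = 1/(27*12 + 1/7074) = 1/(324 + 1/7074) = 1/(2291977/7074) = 7074/2291977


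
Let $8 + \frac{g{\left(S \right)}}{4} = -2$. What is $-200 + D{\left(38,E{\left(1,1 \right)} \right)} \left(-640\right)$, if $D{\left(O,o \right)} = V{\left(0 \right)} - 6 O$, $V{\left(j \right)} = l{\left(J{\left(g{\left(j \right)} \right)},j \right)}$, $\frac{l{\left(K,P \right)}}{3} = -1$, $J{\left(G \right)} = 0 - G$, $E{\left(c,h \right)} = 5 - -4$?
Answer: $147640$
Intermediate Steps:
$g{\left(S \right)} = -40$ ($g{\left(S \right)} = -32 + 4 \left(-2\right) = -32 - 8 = -40$)
$E{\left(c,h \right)} = 9$ ($E{\left(c,h \right)} = 5 + 4 = 9$)
$J{\left(G \right)} = - G$
$l{\left(K,P \right)} = -3$ ($l{\left(K,P \right)} = 3 \left(-1\right) = -3$)
$V{\left(j \right)} = -3$
$D{\left(O,o \right)} = -3 - 6 O$
$-200 + D{\left(38,E{\left(1,1 \right)} \right)} \left(-640\right) = -200 + \left(-3 - 228\right) \left(-640\right) = -200 - -147840 = -200 + 147840 = 147640$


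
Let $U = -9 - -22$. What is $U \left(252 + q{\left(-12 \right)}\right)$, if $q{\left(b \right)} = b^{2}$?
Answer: $5148$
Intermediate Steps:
$U = 13$ ($U = -9 + 22 = 13$)
$U \left(252 + q{\left(-12 \right)}\right) = 13 \left(252 + \left(-12\right)^{2}\right) = 13 \left(252 + 144\right) = 13 \cdot 396 = 5148$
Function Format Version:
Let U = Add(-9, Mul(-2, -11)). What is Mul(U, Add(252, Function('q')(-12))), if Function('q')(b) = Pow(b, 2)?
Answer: 5148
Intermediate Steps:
U = 13 (U = Add(-9, 22) = 13)
Mul(U, Add(252, Function('q')(-12))) = Mul(13, Add(252, Pow(-12, 2))) = Mul(13, Add(252, 144)) = Mul(13, 396) = 5148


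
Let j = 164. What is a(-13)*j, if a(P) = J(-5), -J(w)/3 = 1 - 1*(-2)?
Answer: -1476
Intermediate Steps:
J(w) = -9 (J(w) = -3*(1 - 1*(-2)) = -3*(1 + 2) = -3*3 = -9)
a(P) = -9
a(-13)*j = -9*164 = -1476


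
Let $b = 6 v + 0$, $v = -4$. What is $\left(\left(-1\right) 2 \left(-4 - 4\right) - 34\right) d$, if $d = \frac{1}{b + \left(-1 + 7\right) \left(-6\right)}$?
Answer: $\frac{3}{10} \approx 0.3$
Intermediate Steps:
$b = -24$ ($b = 6 \left(-4\right) + 0 = -24 + 0 = -24$)
$d = - \frac{1}{60}$ ($d = \frac{1}{-24 + \left(-1 + 7\right) \left(-6\right)} = \frac{1}{-24 + 6 \left(-6\right)} = \frac{1}{-24 - 36} = \frac{1}{-60} = - \frac{1}{60} \approx -0.016667$)
$\left(\left(-1\right) 2 \left(-4 - 4\right) - 34\right) d = \left(\left(-1\right) 2 \left(-4 - 4\right) - 34\right) \left(- \frac{1}{60}\right) = \left(\left(-2\right) \left(-8\right) - 34\right) \left(- \frac{1}{60}\right) = \left(16 - 34\right) \left(- \frac{1}{60}\right) = \left(-18\right) \left(- \frac{1}{60}\right) = \frac{3}{10}$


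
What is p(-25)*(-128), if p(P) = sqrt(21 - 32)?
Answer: -128*I*sqrt(11) ≈ -424.53*I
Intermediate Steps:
p(P) = I*sqrt(11) (p(P) = sqrt(-11) = I*sqrt(11))
p(-25)*(-128) = (I*sqrt(11))*(-128) = -128*I*sqrt(11)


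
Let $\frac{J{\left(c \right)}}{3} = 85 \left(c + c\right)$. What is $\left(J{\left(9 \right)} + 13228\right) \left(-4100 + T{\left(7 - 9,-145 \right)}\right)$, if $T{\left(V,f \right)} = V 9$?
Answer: $-73374524$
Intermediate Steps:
$J{\left(c \right)} = 510 c$ ($J{\left(c \right)} = 3 \cdot 85 \left(c + c\right) = 3 \cdot 85 \cdot 2 c = 3 \cdot 170 c = 510 c$)
$T{\left(V,f \right)} = 9 V$
$\left(J{\left(9 \right)} + 13228\right) \left(-4100 + T{\left(7 - 9,-145 \right)}\right) = \left(510 \cdot 9 + 13228\right) \left(-4100 + 9 \left(7 - 9\right)\right) = \left(4590 + 13228\right) \left(-4100 + 9 \left(7 - 9\right)\right) = 17818 \left(-4100 + 9 \left(-2\right)\right) = 17818 \left(-4100 - 18\right) = 17818 \left(-4118\right) = -73374524$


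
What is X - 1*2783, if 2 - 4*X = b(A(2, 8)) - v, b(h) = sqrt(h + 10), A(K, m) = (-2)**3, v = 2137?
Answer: -8993/4 - sqrt(2)/4 ≈ -2248.6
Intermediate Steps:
A(K, m) = -8
b(h) = sqrt(10 + h)
X = 2139/4 - sqrt(2)/4 (X = 1/2 - (sqrt(10 - 8) - 1*2137)/4 = 1/2 - (sqrt(2) - 2137)/4 = 1/2 - (-2137 + sqrt(2))/4 = 1/2 + (2137/4 - sqrt(2)/4) = 2139/4 - sqrt(2)/4 ≈ 534.40)
X - 1*2783 = (2139/4 - sqrt(2)/4) - 1*2783 = (2139/4 - sqrt(2)/4) - 2783 = -8993/4 - sqrt(2)/4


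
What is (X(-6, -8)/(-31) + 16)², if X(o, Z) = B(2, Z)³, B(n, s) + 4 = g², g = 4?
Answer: 1517824/961 ≈ 1579.4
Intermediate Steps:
B(n, s) = 12 (B(n, s) = -4 + 4² = -4 + 16 = 12)
X(o, Z) = 1728 (X(o, Z) = 12³ = 1728)
(X(-6, -8)/(-31) + 16)² = (1728/(-31) + 16)² = (1728*(-1/31) + 16)² = (-1728/31 + 16)² = (-1232/31)² = 1517824/961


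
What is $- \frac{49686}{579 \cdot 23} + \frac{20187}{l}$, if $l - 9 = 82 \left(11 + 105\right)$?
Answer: $- \frac{68076709}{42263719} \approx -1.6108$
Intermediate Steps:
$l = 9521$ ($l = 9 + 82 \left(11 + 105\right) = 9 + 82 \cdot 116 = 9 + 9512 = 9521$)
$- \frac{49686}{579 \cdot 23} + \frac{20187}{l} = - \frac{49686}{579 \cdot 23} + \frac{20187}{9521} = - \frac{49686}{13317} + 20187 \cdot \frac{1}{9521} = \left(-49686\right) \frac{1}{13317} + \frac{20187}{9521} = - \frac{16562}{4439} + \frac{20187}{9521} = - \frac{68076709}{42263719}$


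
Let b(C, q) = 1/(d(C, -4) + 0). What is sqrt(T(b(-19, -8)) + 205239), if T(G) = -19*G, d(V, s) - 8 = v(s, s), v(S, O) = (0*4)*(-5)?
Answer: sqrt(3283786)/4 ≈ 453.03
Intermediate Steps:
v(S, O) = 0 (v(S, O) = 0*(-5) = 0)
d(V, s) = 8 (d(V, s) = 8 + 0 = 8)
b(C, q) = 1/8 (b(C, q) = 1/(8 + 0) = 1/8)
sqrt(T(b(-19, -8)) + 205239) = sqrt(-19*1/8 + 205239) = sqrt(-19/8 + 205239) = sqrt(1641893/8) = sqrt(3283786)/4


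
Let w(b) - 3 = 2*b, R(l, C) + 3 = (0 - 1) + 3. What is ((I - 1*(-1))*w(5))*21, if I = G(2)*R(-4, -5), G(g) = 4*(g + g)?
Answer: -4095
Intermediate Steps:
G(g) = 8*g (G(g) = 4*(2*g) = 8*g)
R(l, C) = -1 (R(l, C) = -3 + ((0 - 1) + 3) = -3 + (-1 + 3) = -3 + 2 = -1)
I = -16 (I = (8*2)*(-1) = 16*(-1) = -16)
w(b) = 3 + 2*b
((I - 1*(-1))*w(5))*21 = ((-16 - 1*(-1))*(3 + 2*5))*21 = ((-16 + 1)*(3 + 10))*21 = -15*13*21 = -195*21 = -4095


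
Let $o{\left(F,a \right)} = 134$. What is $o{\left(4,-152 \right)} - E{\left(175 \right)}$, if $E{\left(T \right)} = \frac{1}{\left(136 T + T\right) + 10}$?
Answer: $\frac{3213989}{23985} \approx 134.0$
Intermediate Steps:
$E{\left(T \right)} = \frac{1}{10 + 137 T}$ ($E{\left(T \right)} = \frac{1}{137 T + 10} = \frac{1}{10 + 137 T}$)
$o{\left(4,-152 \right)} - E{\left(175 \right)} = 134 - \frac{1}{10 + 137 \cdot 175} = 134 - \frac{1}{10 + 23975} = 134 - \frac{1}{23985} = \frac{3213989}{23985}$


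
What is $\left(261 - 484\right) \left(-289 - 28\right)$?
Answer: $70691$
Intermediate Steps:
$\left(261 - 484\right) \left(-289 - 28\right) = \left(-223\right) \left(-317\right) = 70691$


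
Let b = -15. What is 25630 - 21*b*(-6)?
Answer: 23740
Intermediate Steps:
25630 - 21*b*(-6) = 25630 - 21*(-15)*(-6) = 25630 - (-315)*(-6) = 25630 - 1*1890 = 25630 - 1890 = 23740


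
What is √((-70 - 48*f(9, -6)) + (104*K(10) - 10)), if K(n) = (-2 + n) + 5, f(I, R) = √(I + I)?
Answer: 2*√(318 - 36*√2) ≈ 32.686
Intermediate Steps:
f(I, R) = √2*√I (f(I, R) = √(2*I) = √2*√I)
K(n) = 3 + n
√((-70 - 48*f(9, -6)) + (104*K(10) - 10)) = √((-70 - 48*√2*√9) + (104*(3 + 10) - 10)) = √((-70 - 48*√2*3) + (104*13 - 10)) = √((-70 - 144*√2) + (1352 - 10)) = √((-70 - 144*√2) + 1342) = √(1272 - 144*√2)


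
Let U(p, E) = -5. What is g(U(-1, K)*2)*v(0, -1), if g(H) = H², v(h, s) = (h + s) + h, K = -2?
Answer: -100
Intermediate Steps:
v(h, s) = s + 2*h
g(U(-1, K)*2)*v(0, -1) = (-5*2)²*(-1 + 2*0) = (-10)²*(-1 + 0) = 100*(-1) = -100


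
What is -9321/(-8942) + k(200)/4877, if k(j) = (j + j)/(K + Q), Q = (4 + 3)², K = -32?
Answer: 45668917/43610134 ≈ 1.0472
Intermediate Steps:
Q = 49 (Q = 7² = 49)
k(j) = 2*j/17 (k(j) = (j + j)/(-32 + 49) = (2*j)/17 = (2*j)*(1/17) = 2*j/17)
-9321/(-8942) + k(200)/4877 = -9321/(-8942) + ((2/17)*200)/4877 = -9321*(-1/8942) + (400/17)*(1/4877) = 9321/8942 + 400/82909 = 45668917/43610134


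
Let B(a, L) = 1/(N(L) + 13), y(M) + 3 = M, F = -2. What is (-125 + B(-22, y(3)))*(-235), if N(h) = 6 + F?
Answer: 499140/17 ≈ 29361.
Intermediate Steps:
N(h) = 4 (N(h) = 6 - 2 = 4)
y(M) = -3 + M
B(a, L) = 1/17 (B(a, L) = 1/(4 + 13) = 1/17)
(-125 + B(-22, y(3)))*(-235) = (-125 + 1/17)*(-235) = -2124/17*(-235) = 499140/17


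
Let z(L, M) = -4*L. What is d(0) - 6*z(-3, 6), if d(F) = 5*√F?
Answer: -72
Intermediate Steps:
d(0) - 6*z(-3, 6) = 5*√0 - (-24)*(-3) = 5*0 - 6*12 = 0 - 72 = -72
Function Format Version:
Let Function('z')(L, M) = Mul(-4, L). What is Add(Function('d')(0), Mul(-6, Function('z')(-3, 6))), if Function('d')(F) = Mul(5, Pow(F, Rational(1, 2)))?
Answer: -72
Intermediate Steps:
Add(Function('d')(0), Mul(-6, Function('z')(-3, 6))) = Add(Mul(5, Pow(0, Rational(1, 2))), Mul(-6, Mul(-4, -3))) = Add(Mul(5, 0), Mul(-6, 12)) = Add(0, -72) = -72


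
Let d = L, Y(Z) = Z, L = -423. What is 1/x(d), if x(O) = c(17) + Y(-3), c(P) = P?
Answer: 1/14 ≈ 0.071429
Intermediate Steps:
d = -423
x(O) = 14 (x(O) = 17 - 3 = 14)
1/x(d) = 1/14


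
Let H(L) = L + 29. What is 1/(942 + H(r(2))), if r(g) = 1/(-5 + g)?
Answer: 3/2912 ≈ 0.0010302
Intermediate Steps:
H(L) = 29 + L
1/(942 + H(r(2))) = 1/(942 + (29 + 1/(-5 + 2))) = 1/(942 + (29 + 1/(-3))) = 1/(942 + (29 - ⅓)) = 1/(942 + 86/3) = 1/(2912/3) = 3/2912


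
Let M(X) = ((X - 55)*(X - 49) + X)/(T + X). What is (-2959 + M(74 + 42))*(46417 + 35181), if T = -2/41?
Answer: -566892435637/2377 ≈ -2.3849e+8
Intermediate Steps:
T = -2/41 (T = -2*1/41 = -2/41 ≈ -0.048781)
M(X) = (X + (-55 + X)*(-49 + X))/(-2/41 + X) (M(X) = ((X - 55)*(X - 49) + X)/(-2/41 + X) = ((-55 + X)*(-49 + X) + X)/(-2/41 + X) = (X + (-55 + X)*(-49 + X))/(-2/41 + X))
(-2959 + M(74 + 42))*(46417 + 35181) = (-2959 + 41*(2695 + (74 + 42)² - 103*(74 + 42))/(-2 + 41*(74 + 42)))*(46417 + 35181) = (-2959 + 41*(2695 + 116² - 103*116)/(-2 + 41*116))*81598 = (-2959 + 41*(2695 + 13456 - 11948)/(-2 + 4756))*81598 = (-2959 + 41*4203/4754)*81598 = (-2959 + 41*(1/4754)*4203)*81598 = (-2959 + 172323/4754)*81598 = -13894763/4754*81598 = -566892435637/2377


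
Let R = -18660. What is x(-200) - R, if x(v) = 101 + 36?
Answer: 18797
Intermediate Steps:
x(v) = 137
x(-200) - R = 137 - 1*(-18660) = 137 + 18660 = 18797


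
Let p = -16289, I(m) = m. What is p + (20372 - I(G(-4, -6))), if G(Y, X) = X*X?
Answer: 4047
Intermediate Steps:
G(Y, X) = X**2
p + (20372 - I(G(-4, -6))) = -16289 + (20372 - 1*(-6)**2) = -16289 + (20372 - 1*36) = -16289 + (20372 - 36) = -16289 + 20336 = 4047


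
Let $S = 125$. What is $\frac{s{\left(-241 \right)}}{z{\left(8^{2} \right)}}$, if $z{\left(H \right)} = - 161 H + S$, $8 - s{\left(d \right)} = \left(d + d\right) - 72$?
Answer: $- \frac{562}{10179} \approx -0.055212$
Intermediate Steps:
$s{\left(d \right)} = 80 - 2 d$ ($s{\left(d \right)} = 8 - \left(\left(d + d\right) - 72\right) = 8 - \left(2 d - 72\right) = 8 - \left(-72 + 2 d\right) = 80 - 2 d$)
$z{\left(H \right)} = 125 - 161 H$ ($z{\left(H \right)} = - 161 H + 125 = 125 - 161 H$)
$\frac{s{\left(-241 \right)}}{z{\left(8^{2} \right)}} = \frac{80 - -482}{125 - 161 \cdot 8^{2}} = \frac{80 + 482}{125 - 10304} = \frac{562}{125 - 10304} = \frac{562}{-10179} = 562 \left(- \frac{1}{10179}\right) = - \frac{562}{10179}$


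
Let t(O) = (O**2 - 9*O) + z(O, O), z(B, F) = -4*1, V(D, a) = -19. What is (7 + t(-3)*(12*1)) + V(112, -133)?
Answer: 372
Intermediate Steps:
z(B, F) = -4
t(O) = -4 + O**2 - 9*O (t(O) = (O**2 - 9*O) - 4 = -4 + O**2 - 9*O)
(7 + t(-3)*(12*1)) + V(112, -133) = (7 + (-4 + (-3)**2 - 9*(-3))*(12*1)) - 19 = (7 + (-4 + 9 + 27)*12) - 19 = (7 + 32*12) - 19 = (7 + 384) - 19 = 391 - 19 = 372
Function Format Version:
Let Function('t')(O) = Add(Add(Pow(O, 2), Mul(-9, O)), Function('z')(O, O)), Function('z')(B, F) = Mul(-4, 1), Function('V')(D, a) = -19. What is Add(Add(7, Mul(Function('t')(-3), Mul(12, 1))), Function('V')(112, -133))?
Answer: 372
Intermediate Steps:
Function('z')(B, F) = -4
Function('t')(O) = Add(-4, Pow(O, 2), Mul(-9, O)) (Function('t')(O) = Add(Add(Pow(O, 2), Mul(-9, O)), -4) = Add(-4, Pow(O, 2), Mul(-9, O)))
Add(Add(7, Mul(Function('t')(-3), Mul(12, 1))), Function('V')(112, -133)) = Add(Add(7, Mul(Add(-4, Pow(-3, 2), Mul(-9, -3)), Mul(12, 1))), -19) = Add(Add(7, Mul(Add(-4, 9, 27), 12)), -19) = Add(Add(7, Mul(32, 12)), -19) = Add(Add(7, 384), -19) = Add(391, -19) = 372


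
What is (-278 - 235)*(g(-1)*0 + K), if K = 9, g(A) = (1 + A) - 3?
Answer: -4617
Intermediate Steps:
g(A) = -2 + A
(-278 - 235)*(g(-1)*0 + K) = (-278 - 235)*((-2 - 1)*0 + 9) = -513*(-3*0 + 9) = -513*(0 + 9) = -513*9 = -4617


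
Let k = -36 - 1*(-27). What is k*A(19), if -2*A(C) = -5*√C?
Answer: -45*√19/2 ≈ -98.075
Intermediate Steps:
A(C) = 5*√C/2 (A(C) = -(-5)*√C/2 = 5*√C/2)
k = -9 (k = -36 + 27 = -9)
k*A(19) = -45*√19/2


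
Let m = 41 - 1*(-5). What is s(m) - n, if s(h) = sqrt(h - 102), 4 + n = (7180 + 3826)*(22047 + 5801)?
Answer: -306495084 + 2*I*sqrt(14) ≈ -3.0649e+8 + 7.4833*I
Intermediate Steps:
m = 46 (m = 41 + 5 = 46)
n = 306495084 (n = -4 + (7180 + 3826)*(22047 + 5801) = -4 + 11006*27848 = -4 + 306495088 = 306495084)
s(h) = sqrt(-102 + h)
s(m) - n = sqrt(-102 + 46) - 1*306495084 = sqrt(-56) - 306495084 = 2*I*sqrt(14) - 306495084 = -306495084 + 2*I*sqrt(14)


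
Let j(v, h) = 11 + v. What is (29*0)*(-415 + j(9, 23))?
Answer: 0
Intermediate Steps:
(29*0)*(-415 + j(9, 23)) = (29*0)*(-415 + (11 + 9)) = 0*(-415 + 20) = 0*(-395) = 0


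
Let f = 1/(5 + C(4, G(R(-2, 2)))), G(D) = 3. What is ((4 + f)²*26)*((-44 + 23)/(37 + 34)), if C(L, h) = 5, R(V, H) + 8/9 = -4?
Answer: -458913/3550 ≈ -129.27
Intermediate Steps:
R(V, H) = -44/9 (R(V, H) = -8/9 - 4 = -44/9)
f = ⅒ (f = 1/(5 + 5) = 1/10 = ⅒ ≈ 0.10000)
((4 + f)²*26)*((-44 + 23)/(37 + 34)) = ((4 + ⅒)²*26)*((-44 + 23)/(37 + 34)) = ((41/10)²*26)*(-21/71) = ((1681/100)*26)*(-21*1/71) = (21853/50)*(-21/71) = -458913/3550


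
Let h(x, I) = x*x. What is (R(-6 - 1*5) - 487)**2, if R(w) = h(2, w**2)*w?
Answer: 281961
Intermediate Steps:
h(x, I) = x**2
R(w) = 4*w (R(w) = 2**2*w = 4*w)
(R(-6 - 1*5) - 487)**2 = (4*(-6 - 1*5) - 487)**2 = (4*(-6 - 5) - 487)**2 = (4*(-11) - 487)**2 = (-44 - 487)**2 = (-531)**2 = 281961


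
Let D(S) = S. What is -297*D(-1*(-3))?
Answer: -891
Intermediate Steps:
-297*D(-1*(-3)) = -(-297)*(-3) = -297*3 = -891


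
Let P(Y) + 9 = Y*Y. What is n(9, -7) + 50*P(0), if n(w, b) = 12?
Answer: -438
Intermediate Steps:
P(Y) = -9 + Y² (P(Y) = -9 + Y*Y = -9 + Y²)
n(9, -7) + 50*P(0) = 12 + 50*(-9 + 0²) = 12 + 50*(-9 + 0) = 12 + 50*(-9) = 12 - 450 = -438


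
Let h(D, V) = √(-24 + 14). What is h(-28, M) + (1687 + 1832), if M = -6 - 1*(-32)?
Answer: 3519 + I*√10 ≈ 3519.0 + 3.1623*I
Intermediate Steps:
M = 26 (M = -6 + 32 = 26)
h(D, V) = I*√10 (h(D, V) = √(-10) = I*√10)
h(-28, M) + (1687 + 1832) = I*√10 + (1687 + 1832) = I*√10 + 3519 = 3519 + I*√10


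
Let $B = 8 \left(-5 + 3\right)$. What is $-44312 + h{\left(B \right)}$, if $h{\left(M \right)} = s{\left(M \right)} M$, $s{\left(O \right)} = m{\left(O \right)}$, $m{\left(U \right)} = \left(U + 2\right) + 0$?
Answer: $-44088$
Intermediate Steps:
$m{\left(U \right)} = 2 + U$ ($m{\left(U \right)} = \left(2 + U\right) + 0 = 2 + U$)
$s{\left(O \right)} = 2 + O$
$B = -16$ ($B = 8 \left(-2\right) = -16$)
$h{\left(M \right)} = M \left(2 + M\right)$ ($h{\left(M \right)} = \left(2 + M\right) M = M \left(2 + M\right)$)
$-44312 + h{\left(B \right)} = -44312 - 16 \left(2 - 16\right) = -44312 - -224 = -44312 + 224 = -44088$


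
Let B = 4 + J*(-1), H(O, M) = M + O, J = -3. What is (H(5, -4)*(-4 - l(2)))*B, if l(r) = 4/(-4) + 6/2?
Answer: -42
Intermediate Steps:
B = 7 (B = 4 - 3*(-1) = 4 + 3 = 7)
l(r) = 2 (l(r) = 4*(-1/4) + 6*(1/2) = -1 + 3 = 2)
(H(5, -4)*(-4 - l(2)))*B = ((-4 + 5)*(-4 - 1*2))*7 = (1*(-4 - 2))*7 = (1*(-6))*7 = -6*7 = -42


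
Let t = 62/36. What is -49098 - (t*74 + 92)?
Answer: -443857/9 ≈ -49317.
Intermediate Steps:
t = 31/18 (t = 62*(1/36) = 31/18 ≈ 1.7222)
-49098 - (t*74 + 92) = -49098 - ((31/18)*74 + 92) = -49098 - (1147/9 + 92) = -49098 - 1*1975/9 = -49098 - 1975/9 = -443857/9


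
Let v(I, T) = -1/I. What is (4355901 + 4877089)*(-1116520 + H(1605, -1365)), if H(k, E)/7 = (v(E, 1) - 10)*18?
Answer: -10320450709924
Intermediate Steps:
H(k, E) = -1260 - 126/E (H(k, E) = 7*((-1/E - 10)*18) = 7*((-10 - 1/E)*18) = 7*(-180 - 18/E) = -1260 - 126/E)
(4355901 + 4877089)*(-1116520 + H(1605, -1365)) = (4355901 + 4877089)*(-1116520 + (-1260 - 126/(-1365))) = 9232990*(-1116520 + (-1260 - 126*(-1/1365))) = 9232990*(-1116520 + (-1260 + 6/65)) = 9232990*(-1116520 - 81894/65) = 9232990*(-72655694/65) = -10320450709924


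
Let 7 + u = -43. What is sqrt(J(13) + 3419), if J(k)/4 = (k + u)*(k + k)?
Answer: I*sqrt(429) ≈ 20.712*I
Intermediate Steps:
u = -50 (u = -7 - 43 = -50)
J(k) = 8*k*(-50 + k) (J(k) = 4*((k - 50)*(k + k)) = 4*((-50 + k)*(2*k)) = 4*(2*k*(-50 + k)) = 8*k*(-50 + k))
sqrt(J(13) + 3419) = sqrt(8*13*(-50 + 13) + 3419) = sqrt(8*13*(-37) + 3419) = sqrt(-3848 + 3419) = sqrt(-429) = I*sqrt(429)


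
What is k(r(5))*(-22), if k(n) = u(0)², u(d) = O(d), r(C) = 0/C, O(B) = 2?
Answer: -88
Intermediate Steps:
r(C) = 0
u(d) = 2
k(n) = 4 (k(n) = 2² = 4)
k(r(5))*(-22) = 4*(-22) = -88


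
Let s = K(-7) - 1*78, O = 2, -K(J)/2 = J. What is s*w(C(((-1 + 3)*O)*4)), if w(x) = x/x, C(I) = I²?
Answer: -64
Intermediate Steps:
K(J) = -2*J
w(x) = 1
s = -64 (s = -2*(-7) - 1*78 = 14 - 78 = -64)
s*w(C(((-1 + 3)*O)*4)) = -64*1 = -64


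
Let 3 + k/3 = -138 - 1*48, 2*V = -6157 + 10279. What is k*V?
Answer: -1168587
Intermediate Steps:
V = 2061 (V = (-6157 + 10279)/2 = (1/2)*4122 = 2061)
k = -567 (k = -9 + 3*(-138 - 1*48) = -9 + 3*(-138 - 48) = -9 + 3*(-186) = -9 - 558 = -567)
k*V = -567*2061 = -1168587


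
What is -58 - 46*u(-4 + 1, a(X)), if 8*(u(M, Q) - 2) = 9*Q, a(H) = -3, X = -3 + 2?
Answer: 21/4 ≈ 5.2500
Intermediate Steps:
X = -1
u(M, Q) = 2 + 9*Q/8 (u(M, Q) = 2 + (9*Q)/8 = 2 + 9*Q/8)
-58 - 46*u(-4 + 1, a(X)) = -58 - 46*(2 + (9/8)*(-3)) = -58 - 46*(2 - 27/8) = -58 - 46*(-11/8) = -58 + 253/4 = 21/4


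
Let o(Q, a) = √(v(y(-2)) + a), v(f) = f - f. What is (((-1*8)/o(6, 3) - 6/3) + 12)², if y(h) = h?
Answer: 364/3 - 160*√3/3 ≈ 28.957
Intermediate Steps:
v(f) = 0
o(Q, a) = √a (o(Q, a) = √(0 + a) = √a)
(((-1*8)/o(6, 3) - 6/3) + 12)² = (((-1*8)/(√3) - 6/3) + 12)² = ((-8*√3/3 - 6*⅓) + 12)² = ((-8*√3/3 - 2) + 12)² = ((-2 - 8*√3/3) + 12)² = (10 - 8*√3/3)²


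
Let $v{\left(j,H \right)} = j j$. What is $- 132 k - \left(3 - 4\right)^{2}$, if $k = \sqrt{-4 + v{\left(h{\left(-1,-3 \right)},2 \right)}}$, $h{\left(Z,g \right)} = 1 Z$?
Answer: $-1 - 132 i \sqrt{3} \approx -1.0 - 228.63 i$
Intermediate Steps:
$h{\left(Z,g \right)} = Z$
$v{\left(j,H \right)} = j^{2}$
$k = i \sqrt{3}$ ($k = \sqrt{-4 + \left(-1\right)^{2}} = \sqrt{-4 + 1} = \sqrt{-3} = i \sqrt{3} \approx 1.732 i$)
$- 132 k - \left(3 - 4\right)^{2} = - 132 i \sqrt{3} - \left(3 - 4\right)^{2} = - 132 i \sqrt{3} - \left(-1\right)^{2} = - 132 i \sqrt{3} - 1 = -1 - 132 i \sqrt{3}$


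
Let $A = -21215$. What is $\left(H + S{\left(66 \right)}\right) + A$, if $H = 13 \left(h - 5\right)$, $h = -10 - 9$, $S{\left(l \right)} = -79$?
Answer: $-21606$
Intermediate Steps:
$h = -19$ ($h = -10 - 9 = -19$)
$H = -312$ ($H = 13 \left(-19 - 5\right) = 13 \left(-24\right) = -312$)
$\left(H + S{\left(66 \right)}\right) + A = \left(-312 - 79\right) - 21215 = -391 - 21215 = -21606$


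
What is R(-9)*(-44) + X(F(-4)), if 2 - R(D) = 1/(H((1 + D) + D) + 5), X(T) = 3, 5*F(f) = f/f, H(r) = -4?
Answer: -41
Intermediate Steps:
F(f) = 1/5 (F(f) = (f/f)/5 = (1/5)*1 = 1/5)
R(D) = 1 (R(D) = 2 - 1/(-4 + 5) = 2 - 1/1 = 2 - 1*1 = 2 - 1 = 1)
R(-9)*(-44) + X(F(-4)) = 1*(-44) + 3 = -44 + 3 = -41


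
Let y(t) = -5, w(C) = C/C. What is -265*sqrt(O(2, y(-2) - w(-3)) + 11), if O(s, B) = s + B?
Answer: -265*sqrt(7) ≈ -701.12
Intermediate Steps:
w(C) = 1
O(s, B) = B + s
-265*sqrt(O(2, y(-2) - w(-3)) + 11) = -265*sqrt(((-5 - 1*1) + 2) + 11) = -265*sqrt(((-5 - 1) + 2) + 11) = -265*sqrt((-6 + 2) + 11) = -265*sqrt(-4 + 11) = -265*sqrt(7)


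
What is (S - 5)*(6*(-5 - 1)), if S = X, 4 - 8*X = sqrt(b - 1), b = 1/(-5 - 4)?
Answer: 162 + 3*I*sqrt(10)/2 ≈ 162.0 + 4.7434*I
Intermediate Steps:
b = -1/9 (b = 1/(-9) = -1/9 ≈ -0.11111)
X = 1/2 - I*sqrt(10)/24 (X = 1/2 - sqrt(-1/9 - 1)/8 = 1/2 - I*sqrt(10)/24 ≈ 0.5 - 0.13176*I)
S = 1/2 - I*sqrt(10)/24 ≈ 0.5 - 0.13176*I
(S - 5)*(6*(-5 - 1)) = ((1/2 - I*sqrt(10)/24) - 5)*(6*(-5 - 1)) = (-9/2 - I*sqrt(10)/24)*(6*(-6)) = (-9/2 - I*sqrt(10)/24)*(-36) = 162 + 3*I*sqrt(10)/2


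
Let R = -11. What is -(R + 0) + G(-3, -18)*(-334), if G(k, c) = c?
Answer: 6023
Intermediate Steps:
-(R + 0) + G(-3, -18)*(-334) = -(-11 + 0) - 18*(-334) = -1*(-11) + 6012 = 11 + 6012 = 6023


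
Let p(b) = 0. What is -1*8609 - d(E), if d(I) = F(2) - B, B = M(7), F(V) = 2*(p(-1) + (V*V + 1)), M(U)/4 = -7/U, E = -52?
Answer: -8623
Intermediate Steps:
M(U) = -28/U (M(U) = 4*(-7/U) = -28/U)
F(V) = 2 + 2*V**2 (F(V) = 2*(0 + (V*V + 1)) = 2*(0 + (V**2 + 1)) = 2*(0 + (1 + V**2)) = 2*(1 + V**2) = 2 + 2*V**2)
B = -4 (B = -28/7 = -28*1/7 = -4)
d(I) = 14 (d(I) = (2 + 2*2**2) - 1*(-4) = (2 + 2*4) + 4 = (2 + 8) + 4 = 10 + 4 = 14)
-1*8609 - d(E) = -1*8609 - 1*14 = -8609 - 14 = -8623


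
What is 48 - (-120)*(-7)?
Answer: -792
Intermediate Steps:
48 - (-120)*(-7) = 48 - 40*21 = 48 - 840 = -792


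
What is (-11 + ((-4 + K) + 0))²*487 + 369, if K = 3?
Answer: 70497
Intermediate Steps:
(-11 + ((-4 + K) + 0))²*487 + 369 = (-11 + ((-4 + 3) + 0))²*487 + 369 = (-11 + (-1 + 0))²*487 + 369 = (-11 - 1)²*487 + 369 = (-12)²*487 + 369 = 144*487 + 369 = 70128 + 369 = 70497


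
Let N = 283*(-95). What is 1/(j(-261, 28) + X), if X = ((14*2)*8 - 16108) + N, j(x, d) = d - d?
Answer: -1/42769 ≈ -2.3381e-5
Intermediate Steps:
j(x, d) = 0
N = -26885
X = -42769 (X = ((14*2)*8 - 16108) - 26885 = (28*8 - 16108) - 26885 = (224 - 16108) - 26885 = -15884 - 26885 = -42769)
1/(j(-261, 28) + X) = 1/(0 - 42769) = 1/(-42769) = -1/42769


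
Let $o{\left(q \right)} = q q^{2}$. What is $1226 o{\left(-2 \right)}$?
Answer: $-9808$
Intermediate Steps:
$o{\left(q \right)} = q^{3}$
$1226 o{\left(-2 \right)} = 1226 \left(-2\right)^{3} = 1226 \left(-8\right) = -9808$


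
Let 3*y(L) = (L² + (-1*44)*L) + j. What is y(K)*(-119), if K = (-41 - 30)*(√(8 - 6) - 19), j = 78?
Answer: -210701995/3 + 22423646*√2/3 ≈ -5.9663e+7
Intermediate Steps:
K = 1349 - 71*√2 (K = -71*(√2 - 19) = -71*(-19 + √2) = 1349 - 71*√2 ≈ 1248.6)
y(L) = 26 - 44*L/3 + L²/3 (y(L) = ((L² + (-1*44)*L) + 78)/3 = ((L² - 44*L) + 78)/3 = (78 + L² - 44*L)/3 = 26 - 44*L/3 + L²/3)
y(K)*(-119) = (26 - 44*(1349 - 71*√2)/3 + (1349 - 71*√2)²/3)*(-119) = (26 + (-59356/3 + 3124*√2/3) + (1349 - 71*√2)²/3)*(-119) = (-59278/3 + (1349 - 71*√2)²/3 + 3124*√2/3)*(-119) = 7054082/3 - 371756*√2/3 - 119*(1349 - 71*√2)²/3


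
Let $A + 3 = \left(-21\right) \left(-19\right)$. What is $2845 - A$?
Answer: $2449$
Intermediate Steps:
$A = 396$ ($A = -3 - -399 = -3 + 399 = 396$)
$2845 - A = 2845 - 396 = 2449$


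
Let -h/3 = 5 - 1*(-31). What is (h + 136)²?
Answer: 784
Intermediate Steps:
h = -108 (h = -3*(5 - 1*(-31)) = -3*(5 + 31) = -3*36 = -108)
(h + 136)² = (-108 + 136)² = 28² = 784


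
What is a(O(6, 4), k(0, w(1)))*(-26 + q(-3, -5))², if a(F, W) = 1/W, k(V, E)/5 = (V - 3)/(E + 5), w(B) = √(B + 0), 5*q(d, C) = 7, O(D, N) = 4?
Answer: -30258/125 ≈ -242.06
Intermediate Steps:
q(d, C) = 7/5 (q(d, C) = (⅕)*7 = 7/5)
w(B) = √B
k(V, E) = 5*(-3 + V)/(5 + E) (k(V, E) = 5*((V - 3)/(E + 5)) = 5*((-3 + V)/(5 + E)) = 5*(-3 + V)/(5 + E))
a(O(6, 4), k(0, w(1)))*(-26 + q(-3, -5))² = (-26 + 7/5)²/((5*(-3 + 0)/(5 + √1))) = (-123/5)²/((5*(-3)/(5 + 1))) = (15129/25)/(5*(-3)/6) = (15129/25)/(5*(⅙)*(-3)) = (15129/25)/(-5/2) = -⅖*15129/25 = -30258/125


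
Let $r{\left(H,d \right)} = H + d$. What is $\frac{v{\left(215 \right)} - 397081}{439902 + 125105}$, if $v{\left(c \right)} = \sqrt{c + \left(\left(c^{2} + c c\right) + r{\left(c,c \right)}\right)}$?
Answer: $- \frac{397081}{565007} + \frac{\sqrt{93095}}{565007} \approx -0.70225$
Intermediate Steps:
$v{\left(c \right)} = \sqrt{2 c^{2} + 3 c}$ ($v{\left(c \right)} = \sqrt{c + \left(\left(c^{2} + c c\right) + \left(c + c\right)\right)} = \sqrt{c + \left(\left(c^{2} + c^{2}\right) + 2 c\right)} = \sqrt{c + \left(2 c^{2} + 2 c\right)} = \sqrt{c + \left(2 c + 2 c^{2}\right)} = \sqrt{2 c^{2} + 3 c}$)
$\frac{v{\left(215 \right)} - 397081}{439902 + 125105} = \frac{\sqrt{215 \left(3 + 2 \cdot 215\right)} - 397081}{439902 + 125105} = \frac{\sqrt{215 \left(3 + 430\right)} - 397081}{565007} = \left(\sqrt{215 \cdot 433} - 397081\right) \frac{1}{565007} = \left(\sqrt{93095} - 397081\right) \frac{1}{565007} = \left(-397081 + \sqrt{93095}\right) \frac{1}{565007} = - \frac{397081}{565007} + \frac{\sqrt{93095}}{565007}$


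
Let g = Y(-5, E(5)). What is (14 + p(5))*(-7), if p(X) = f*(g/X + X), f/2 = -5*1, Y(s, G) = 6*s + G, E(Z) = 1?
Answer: -154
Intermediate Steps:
Y(s, G) = G + 6*s
g = -29 (g = 1 + 6*(-5) = 1 - 30 = -29)
f = -10 (f = 2*(-5*1) = 2*(-5) = -10)
p(X) = -10*X + 290/X (p(X) = -10*(-29/X + X) = -10*(X - 29/X) = -10*X + 290/X)
(14 + p(5))*(-7) = (14 + (-10*5 + 290/5))*(-7) = (14 + (-50 + 290*(1/5)))*(-7) = (14 + (-50 + 58))*(-7) = (14 + 8)*(-7) = 22*(-7) = -154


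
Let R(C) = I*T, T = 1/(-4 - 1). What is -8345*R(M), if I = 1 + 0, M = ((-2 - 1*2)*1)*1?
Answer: 1669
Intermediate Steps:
M = -4 (M = ((-2 - 2)*1)*1 = -4*1*1 = -4*1 = -4)
I = 1
T = -⅕ (T = 1/(-5) = -⅕ ≈ -0.20000)
R(C) = -⅕ (R(C) = 1*(-⅕) = -⅕)
-8345*R(M) = -8345*(-⅕) = 1669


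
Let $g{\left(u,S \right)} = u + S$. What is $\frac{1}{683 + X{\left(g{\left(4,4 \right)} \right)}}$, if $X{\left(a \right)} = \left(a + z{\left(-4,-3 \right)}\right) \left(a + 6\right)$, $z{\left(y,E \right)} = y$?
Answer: $\frac{1}{739} \approx 0.0013532$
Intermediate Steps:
$g{\left(u,S \right)} = S + u$
$X{\left(a \right)} = \left(-4 + a\right) \left(6 + a\right)$ ($X{\left(a \right)} = \left(a - 4\right) \left(a + 6\right) = \left(-4 + a\right) \left(6 + a\right)$)
$\frac{1}{683 + X{\left(g{\left(4,4 \right)} \right)}} = \frac{1}{683 + \left(-24 + \left(4 + 4\right)^{2} + 2 \left(4 + 4\right)\right)} = \frac{1}{683 + \left(-24 + 8^{2} + 2 \cdot 8\right)} = \frac{1}{683 + \left(-24 + 64 + 16\right)} = \frac{1}{683 + 56} = \frac{1}{739}$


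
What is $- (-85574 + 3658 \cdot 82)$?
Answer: $-214382$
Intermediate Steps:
$- (-85574 + 3658 \cdot 82) = - (-85574 + 299956) = \left(-1\right) 214382 = -214382$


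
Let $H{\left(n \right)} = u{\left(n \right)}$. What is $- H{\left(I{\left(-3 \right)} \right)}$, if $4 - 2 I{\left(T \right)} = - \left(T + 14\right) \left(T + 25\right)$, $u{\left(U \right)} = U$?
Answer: $-123$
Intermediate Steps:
$I{\left(T \right)} = 2 + \frac{\left(14 + T\right) \left(25 + T\right)}{2}$ ($I{\left(T \right)} = 2 - \frac{\left(-1\right) \left(T + 14\right) \left(T + 25\right)}{2} = 2 - \frac{\left(-1\right) \left(14 + T\right) \left(25 + T\right)}{2} = 2 + \frac{\left(14 + T\right) \left(25 + T\right)}{2}$)
$H{\left(n \right)} = n$
$- H{\left(I{\left(-3 \right)} \right)} = - (177 + \frac{\left(-3\right)^{2}}{2} + \frac{39}{2} \left(-3\right)) = - (177 + \frac{1}{2} \cdot 9 - \frac{117}{2}) = - (177 + \frac{9}{2} - \frac{117}{2}) = \left(-1\right) 123 = -123$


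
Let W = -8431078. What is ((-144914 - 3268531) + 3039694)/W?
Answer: 373751/8431078 ≈ 0.044330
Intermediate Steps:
((-144914 - 3268531) + 3039694)/W = ((-144914 - 3268531) + 3039694)/(-8431078) = (-3413445 + 3039694)*(-1/8431078) = -373751*(-1/8431078) = 373751/8431078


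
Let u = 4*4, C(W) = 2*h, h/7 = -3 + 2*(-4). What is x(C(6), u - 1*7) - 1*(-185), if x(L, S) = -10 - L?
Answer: 329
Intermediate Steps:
h = -77 (h = 7*(-3 + 2*(-4)) = 7*(-3 - 8) = 7*(-11) = -77)
C(W) = -154 (C(W) = 2*(-77) = -154)
u = 16
x(C(6), u - 1*7) - 1*(-185) = (-10 - 1*(-154)) - 1*(-185) = (-10 + 154) + 185 = 144 + 185 = 329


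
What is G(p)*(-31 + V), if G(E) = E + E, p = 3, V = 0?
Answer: -186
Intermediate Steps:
G(E) = 2*E
G(p)*(-31 + V) = (2*3)*(-31 + 0) = 6*(-31) = -186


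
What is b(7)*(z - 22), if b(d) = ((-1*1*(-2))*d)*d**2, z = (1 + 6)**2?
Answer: 18522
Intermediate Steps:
z = 49 (z = 7**2 = 49)
b(d) = 2*d**3 (b(d) = ((-1*(-2))*d)*d**2 = (2*d)*d**2 = 2*d**3)
b(7)*(z - 22) = (2*7**3)*(49 - 22) = (2*343)*27 = 686*27 = 18522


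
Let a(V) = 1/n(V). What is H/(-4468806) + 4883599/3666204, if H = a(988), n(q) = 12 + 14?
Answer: 7880837023145/5916283545042 ≈ 1.3321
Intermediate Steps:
n(q) = 26
a(V) = 1/26
H = 1/26 ≈ 0.038462
H/(-4468806) + 4883599/3666204 = (1/26)/(-4468806) + 4883599/3666204 = (1/26)*(-1/4468806) + 4883599*(1/3666204) = -1/116188956 + 4883599/3666204 = 7880837023145/5916283545042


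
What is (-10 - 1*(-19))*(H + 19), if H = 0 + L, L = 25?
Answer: 396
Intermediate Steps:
H = 25 (H = 0 + 25 = 25)
(-10 - 1*(-19))*(H + 19) = (-10 - 1*(-19))*(25 + 19) = (-10 + 19)*44 = 9*44 = 396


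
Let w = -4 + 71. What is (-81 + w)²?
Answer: 196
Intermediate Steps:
w = 67
(-81 + w)² = (-81 + 67)² = (-14)² = 196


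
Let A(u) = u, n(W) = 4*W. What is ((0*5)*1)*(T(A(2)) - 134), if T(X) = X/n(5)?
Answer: 0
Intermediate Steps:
T(X) = X/20 (T(X) = X/((4*5)) = X/20)
((0*5)*1)*(T(A(2)) - 134) = ((0*5)*1)*((1/20)*2 - 134) = (0*1)*(1/10 - 134) = 0*(-1339/10) = 0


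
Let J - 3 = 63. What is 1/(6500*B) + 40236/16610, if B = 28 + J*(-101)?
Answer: 173606267539/71667167000 ≈ 2.4224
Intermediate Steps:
J = 66 (J = 3 + 63 = 66)
B = -6638 (B = 28 + 66*(-101) = 28 - 6666 = -6638)
1/(6500*B) + 40236/16610 = 1/(6500*(-6638)) + 40236/16610 = (1/6500)*(-1/6638) + 40236*(1/16610) = -1/43147000 + 20118/8305 = 173606267539/71667167000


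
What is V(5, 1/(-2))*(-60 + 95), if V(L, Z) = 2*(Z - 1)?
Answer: -105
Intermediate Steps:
V(L, Z) = -2 + 2*Z (V(L, Z) = 2*(-1 + Z) = -2 + 2*Z)
V(5, 1/(-2))*(-60 + 95) = (-2 + 2/(-2))*(-60 + 95) = (-2 + 2*(-½))*35 = (-2 - 1)*35 = -3*35 = -105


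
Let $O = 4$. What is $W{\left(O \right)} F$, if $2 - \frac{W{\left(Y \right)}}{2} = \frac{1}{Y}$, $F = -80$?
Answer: $-280$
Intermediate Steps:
$W{\left(Y \right)} = 4 - \frac{2}{Y}$
$W{\left(O \right)} F = \left(4 - \frac{2}{4}\right) \left(-80\right) = \left(4 - \frac{1}{2}\right) \left(-80\right) = \frac{7}{2} \left(-80\right) = -280$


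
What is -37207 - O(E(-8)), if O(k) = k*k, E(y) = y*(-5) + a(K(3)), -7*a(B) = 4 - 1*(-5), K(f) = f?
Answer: -1896584/49 ≈ -38706.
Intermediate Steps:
a(B) = -9/7 (a(B) = -(4 - 1*(-5))/7 = -(4 + 5)/7 = -1/7*9 = -9/7)
E(y) = -9/7 - 5*y (E(y) = y*(-5) - 9/7 = -5*y - 9/7 = -9/7 - 5*y)
O(k) = k**2
-37207 - O(E(-8)) = -37207 - (-9/7 - 5*(-8))**2 = -37207 - (-9/7 + 40)**2 = -37207 - (271/7)**2 = -37207 - 1*73441/49 = -37207 - 73441/49 = -1896584/49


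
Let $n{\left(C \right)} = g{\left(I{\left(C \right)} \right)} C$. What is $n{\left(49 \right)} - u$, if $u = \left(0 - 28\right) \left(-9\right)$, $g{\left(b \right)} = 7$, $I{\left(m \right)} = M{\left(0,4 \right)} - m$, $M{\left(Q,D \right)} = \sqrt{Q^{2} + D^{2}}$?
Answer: $91$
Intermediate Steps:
$M{\left(Q,D \right)} = \sqrt{D^{2} + Q^{2}}$
$I{\left(m \right)} = 4 - m$ ($I{\left(m \right)} = \sqrt{4^{2} + 0^{2}} - m = \sqrt{16 + 0} - m = \sqrt{16} - m = 4 - m$)
$n{\left(C \right)} = 7 C$
$u = 252$ ($u = \left(-28\right) \left(-9\right) = 252$)
$n{\left(49 \right)} - u = 7 \cdot 49 - 252 = 343 - 252 = 91$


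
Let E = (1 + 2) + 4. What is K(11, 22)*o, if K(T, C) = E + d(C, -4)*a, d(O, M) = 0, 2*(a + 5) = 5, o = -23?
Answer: -161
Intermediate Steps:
a = -5/2 (a = -5 + (½)*5 = -5 + 5/2 = -5/2 ≈ -2.5000)
E = 7 (E = 3 + 4 = 7)
K(T, C) = 7 (K(T, C) = 7 + 0*(-5/2) = 7 + 0 = 7)
K(11, 22)*o = 7*(-23) = -161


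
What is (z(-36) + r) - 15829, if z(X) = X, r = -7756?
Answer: -23621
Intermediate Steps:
(z(-36) + r) - 15829 = (-36 - 7756) - 15829 = -7792 - 15829 = -23621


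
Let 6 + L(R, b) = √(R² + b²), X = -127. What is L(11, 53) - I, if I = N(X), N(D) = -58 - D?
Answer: -75 + √2930 ≈ -20.871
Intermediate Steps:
I = 69 (I = -58 - 1*(-127) = -58 + 127 = 69)
L(R, b) = -6 + √(R² + b²)
L(11, 53) - I = (-6 + √(11² + 53²)) - 1*69 = (-6 + √(121 + 2809)) - 69 = (-6 + √2930) - 69 = -75 + √2930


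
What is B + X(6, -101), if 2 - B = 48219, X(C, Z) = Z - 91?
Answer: -48409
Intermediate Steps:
X(C, Z) = -91 + Z
B = -48217 (B = 2 - 1*48219 = 2 - 48219 = -48217)
B + X(6, -101) = -48217 + (-91 - 101) = -48217 - 192 = -48409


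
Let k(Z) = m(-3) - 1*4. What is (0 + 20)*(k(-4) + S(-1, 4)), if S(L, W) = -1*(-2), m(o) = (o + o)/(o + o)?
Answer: -20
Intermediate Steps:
m(o) = 1 (m(o) = (2*o)/((2*o)) = (2*o)*(1/(2*o)) = 1)
S(L, W) = 2
k(Z) = -3 (k(Z) = 1 - 1*4 = 1 - 4 = -3)
(0 + 20)*(k(-4) + S(-1, 4)) = (0 + 20)*(-3 + 2) = 20*(-1) = -20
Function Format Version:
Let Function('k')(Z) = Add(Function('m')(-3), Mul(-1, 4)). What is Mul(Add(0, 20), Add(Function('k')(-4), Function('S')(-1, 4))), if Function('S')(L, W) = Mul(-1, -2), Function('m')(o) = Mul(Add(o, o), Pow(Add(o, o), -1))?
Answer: -20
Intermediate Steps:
Function('m')(o) = 1 (Function('m')(o) = Mul(Mul(2, o), Pow(Mul(2, o), -1)) = Mul(Mul(2, o), Mul(Rational(1, 2), Pow(o, -1))) = 1)
Function('S')(L, W) = 2
Function('k')(Z) = -3 (Function('k')(Z) = Add(1, Mul(-1, 4)) = Add(1, -4) = -3)
Mul(Add(0, 20), Add(Function('k')(-4), Function('S')(-1, 4))) = Mul(Add(0, 20), Add(-3, 2)) = Mul(20, -1) = -20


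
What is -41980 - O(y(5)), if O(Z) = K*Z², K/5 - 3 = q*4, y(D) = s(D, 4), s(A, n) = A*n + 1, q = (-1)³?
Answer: -39775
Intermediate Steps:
q = -1
s(A, n) = 1 + A*n
y(D) = 1 + 4*D (y(D) = 1 + D*4 = 1 + 4*D)
K = -5 (K = 15 + 5*(-1*4) = 15 + 5*(-4) = 15 - 20 = -5)
O(Z) = -5*Z²
-41980 - O(y(5)) = -41980 - (-5)*(1 + 4*5)² = -41980 - (-5)*(1 + 20)² = -41980 - (-5)*21² = -41980 - (-5)*441 = -41980 - 1*(-2205) = -41980 + 2205 = -39775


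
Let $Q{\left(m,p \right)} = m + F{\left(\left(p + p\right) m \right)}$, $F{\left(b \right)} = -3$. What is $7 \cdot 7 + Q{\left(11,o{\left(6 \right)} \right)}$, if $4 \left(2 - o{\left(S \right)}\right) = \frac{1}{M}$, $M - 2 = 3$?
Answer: $57$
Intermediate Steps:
$M = 5$ ($M = 2 + 3 = 5$)
$o{\left(S \right)} = \frac{39}{20}$ ($o{\left(S \right)} = 2 - \frac{1}{4 \cdot 5} = 2 - \frac{1}{20} = \frac{39}{20}$)
$Q{\left(m,p \right)} = -3 + m$ ($Q{\left(m,p \right)} = m - 3 = -3 + m$)
$7 \cdot 7 + Q{\left(11,o{\left(6 \right)} \right)} = 7 \cdot 7 + \left(-3 + 11\right) = 49 + 8 = 57$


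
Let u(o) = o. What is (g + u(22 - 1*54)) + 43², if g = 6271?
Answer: 8088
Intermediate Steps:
(g + u(22 - 1*54)) + 43² = (6271 + (22 - 1*54)) + 43² = (6271 + (22 - 54)) + 1849 = (6271 - 32) + 1849 = 6239 + 1849 = 8088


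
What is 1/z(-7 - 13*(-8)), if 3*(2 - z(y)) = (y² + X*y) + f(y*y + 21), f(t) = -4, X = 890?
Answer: -3/95729 ≈ -3.1338e-5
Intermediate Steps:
z(y) = 10/3 - 890*y/3 - y²/3 (z(y) = 2 - ((y² + 890*y) - 4)/3 = 2 - (-4 + y² + 890*y)/3 = 2 + (4/3 - 890*y/3 - y²/3) = 10/3 - 890*y/3 - y²/3)
1/z(-7 - 13*(-8)) = 1/(10/3 - 890*(-7 - 13*(-8))/3 - (-7 - 13*(-8))²/3) = 1/(10/3 - 890*(-7 + 104)/3 - (-7 + 104)²/3) = 1/(10/3 - 890/3*97 - ⅓*97²) = 1/(10/3 - 86330/3 - ⅓*9409) = 1/(10/3 - 86330/3 - 9409/3) = 1/(-95729/3) = -3/95729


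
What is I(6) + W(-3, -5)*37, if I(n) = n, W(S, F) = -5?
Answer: -179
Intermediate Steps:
I(6) + W(-3, -5)*37 = 6 - 5*37 = 6 - 185 = -179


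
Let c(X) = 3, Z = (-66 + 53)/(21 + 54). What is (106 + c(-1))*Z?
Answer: -1417/75 ≈ -18.893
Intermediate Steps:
Z = -13/75 ≈ -0.17333
(106 + c(-1))*Z = (106 + 3)*(-13/75) = 109*(-13/75) = -1417/75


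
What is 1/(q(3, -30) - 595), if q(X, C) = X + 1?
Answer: -1/591 ≈ -0.0016920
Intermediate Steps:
q(X, C) = 1 + X
1/(q(3, -30) - 595) = 1/((1 + 3) - 595) = 1/(4 - 595) = 1/(-591) = -1/591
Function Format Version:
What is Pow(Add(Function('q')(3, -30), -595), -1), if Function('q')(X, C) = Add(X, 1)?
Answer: Rational(-1, 591) ≈ -0.0016920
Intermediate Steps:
Function('q')(X, C) = Add(1, X)
Pow(Add(Function('q')(3, -30), -595), -1) = Pow(Add(Add(1, 3), -595), -1) = Pow(Add(4, -595), -1) = Pow(-591, -1) = Rational(-1, 591)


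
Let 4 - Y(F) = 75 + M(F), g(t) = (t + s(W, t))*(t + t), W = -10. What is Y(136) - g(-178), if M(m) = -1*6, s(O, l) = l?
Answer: -126801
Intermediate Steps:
M(m) = -6
g(t) = 4*t² (g(t) = (t + t)*(t + t) = (2*t)*(2*t) = 4*t²)
Y(F) = -65 (Y(F) = 4 - (75 - 6) = 4 - 1*69 = 4 - 69 = -65)
Y(136) - g(-178) = -65 - 4*(-178)² = -65 - 4*31684 = -65 - 1*126736 = -65 - 126736 = -126801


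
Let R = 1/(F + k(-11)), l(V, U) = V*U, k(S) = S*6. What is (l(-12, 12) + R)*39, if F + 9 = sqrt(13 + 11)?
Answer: -10486047/1867 - 26*sqrt(6)/1867 ≈ -5616.6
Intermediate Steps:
k(S) = 6*S
F = -9 + 2*sqrt(6) (F = -9 + sqrt(13 + 11) = -9 + sqrt(24) = -9 + 2*sqrt(6) ≈ -4.1010)
l(V, U) = U*V
R = 1/(-75 + 2*sqrt(6)) (R = 1/((-9 + 2*sqrt(6)) + 6*(-11)) = 1/((-9 + 2*sqrt(6)) - 66) = 1/(-75 + 2*sqrt(6)) ≈ -0.014265)
(l(-12, 12) + R)*39 = (12*(-12) + (-25/1867 - 2*sqrt(6)/5601))*39 = (-144 + (-25/1867 - 2*sqrt(6)/5601))*39 = (-268873/1867 - 2*sqrt(6)/5601)*39 = -10486047/1867 - 26*sqrt(6)/1867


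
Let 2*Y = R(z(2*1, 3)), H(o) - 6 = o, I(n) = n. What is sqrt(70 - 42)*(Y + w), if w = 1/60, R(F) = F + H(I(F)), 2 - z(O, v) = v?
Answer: 121*sqrt(7)/30 ≈ 10.671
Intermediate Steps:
H(o) = 6 + o
z(O, v) = 2 - v
R(F) = 6 + 2*F (R(F) = F + (6 + F) = 6 + 2*F)
w = 1/60 ≈ 0.016667
Y = 2 (Y = (6 + 2*(2 - 1*3))/2 = (6 + 2*(2 - 3))/2 = (6 + 2*(-1))/2 = (6 - 2)/2 = (1/2)*4 = 2)
sqrt(70 - 42)*(Y + w) = sqrt(70 - 42)*(2 + 1/60) = sqrt(28)*(121/60) = (2*sqrt(7))*(121/60) = 121*sqrt(7)/30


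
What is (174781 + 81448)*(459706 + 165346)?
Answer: 160156448908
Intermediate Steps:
(174781 + 81448)*(459706 + 165346) = 256229*625052 = 160156448908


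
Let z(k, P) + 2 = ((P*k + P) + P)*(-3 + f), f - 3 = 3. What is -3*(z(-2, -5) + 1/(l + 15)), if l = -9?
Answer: 11/2 ≈ 5.5000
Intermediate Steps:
f = 6 (f = 3 + 3 = 6)
z(k, P) = -2 + 6*P + 3*P*k (z(k, P) = -2 + ((P*k + P) + P)*(-3 + 6) = -2 + ((P + P*k) + P)*3 = -2 + (2*P + P*k)*3 = -2 + (6*P + 3*P*k) = -2 + 6*P + 3*P*k)
-3*(z(-2, -5) + 1/(l + 15)) = -3*((-2 + 6*(-5) + 3*(-5)*(-2)) + 1/(-9 + 15)) = -3*((-2 - 30 + 30) + 1/6) = -3*(-2 + ⅙) = -3*(-11/6) = 11/2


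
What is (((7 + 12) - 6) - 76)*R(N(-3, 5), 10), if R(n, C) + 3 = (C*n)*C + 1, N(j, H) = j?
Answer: 19026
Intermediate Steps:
R(n, C) = -2 + n*C² (R(n, C) = -3 + ((C*n)*C + 1) = -3 + (n*C² + 1) = -3 + (1 + n*C²) = -2 + n*C²)
(((7 + 12) - 6) - 76)*R(N(-3, 5), 10) = (((7 + 12) - 6) - 76)*(-2 - 3*10²) = ((19 - 6) - 76)*(-2 - 3*100) = (13 - 76)*(-2 - 300) = -63*(-302) = 19026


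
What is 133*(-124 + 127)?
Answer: 399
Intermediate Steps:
133*(-124 + 127) = 133*3 = 399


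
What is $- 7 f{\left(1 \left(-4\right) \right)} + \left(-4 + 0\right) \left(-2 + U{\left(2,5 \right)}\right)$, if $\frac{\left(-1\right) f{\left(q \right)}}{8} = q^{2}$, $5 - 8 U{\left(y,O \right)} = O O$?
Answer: $914$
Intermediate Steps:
$U{\left(y,O \right)} = \frac{5}{8} - \frac{O^{2}}{8}$ ($U{\left(y,O \right)} = \frac{5}{8} - \frac{O O}{8} = \frac{5}{8} - \frac{O^{2}}{8}$)
$f{\left(q \right)} = - 8 q^{2}$
$- 7 f{\left(1 \left(-4\right) \right)} + \left(-4 + 0\right) \left(-2 + U{\left(2,5 \right)}\right) = - 7 \left(- 8 \left(1 \left(-4\right)\right)^{2}\right) + \left(-4 + 0\right) \left(-2 + \left(\frac{5}{8} - \frac{5^{2}}{8}\right)\right) = - 7 \left(- 8 \left(-4\right)^{2}\right) - 4 \left(-2 + \left(\frac{5}{8} - \frac{25}{8}\right)\right) = - 7 \left(\left(-8\right) 16\right) - 4 \left(-2 + \left(\frac{5}{8} - \frac{25}{8}\right)\right) = \left(-7\right) \left(-128\right) - 4 \left(-2 - \frac{5}{2}\right) = 896 - -18 = 896 + 18 = 914$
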